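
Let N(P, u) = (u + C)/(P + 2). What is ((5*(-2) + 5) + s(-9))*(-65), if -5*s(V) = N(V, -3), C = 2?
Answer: 2288/7 ≈ 326.86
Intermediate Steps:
N(P, u) = (2 + u)/(2 + P) (N(P, u) = (u + 2)/(P + 2) = (2 + u)/(2 + P))
s(V) = 1/(5*(2 + V)) (s(V) = -(2 - 3)/(5*(2 + V)) = -(-1)/(5*(2 + V)) = 1/(5*(2 + V)))
((5*(-2) + 5) + s(-9))*(-65) = ((5*(-2) + 5) + 1/(5*(2 - 9)))*(-65) = ((-10 + 5) + (1/5)/(-7))*(-65) = (-5 + (1/5)*(-1/7))*(-65) = (-5 - 1/35)*(-65) = -176/35*(-65) = 2288/7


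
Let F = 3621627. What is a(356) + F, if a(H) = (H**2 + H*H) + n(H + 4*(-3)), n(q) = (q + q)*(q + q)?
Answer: 4348443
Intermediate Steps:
n(q) = 4*q**2 (n(q) = (2*q)*(2*q) = 4*q**2)
a(H) = 2*H**2 + 4*(-12 + H)**2 (a(H) = (H**2 + H*H) + 4*(H + 4*(-3))**2 = (H**2 + H**2) + 4*(H - 12)**2 = 2*H**2 + 4*(-12 + H)**2)
a(356) + F = (576 - 96*356 + 6*356**2) + 3621627 = (576 - 34176 + 6*126736) + 3621627 = (576 - 34176 + 760416) + 3621627 = 726816 + 3621627 = 4348443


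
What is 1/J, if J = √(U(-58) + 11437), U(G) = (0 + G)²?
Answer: √41/779 ≈ 0.0082197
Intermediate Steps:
U(G) = G²
J = 19*√41 (J = √((-58)² + 11437) = √(3364 + 11437) = √14801 = 19*√41 ≈ 121.66)
1/J = 1/(19*√41) = √41/779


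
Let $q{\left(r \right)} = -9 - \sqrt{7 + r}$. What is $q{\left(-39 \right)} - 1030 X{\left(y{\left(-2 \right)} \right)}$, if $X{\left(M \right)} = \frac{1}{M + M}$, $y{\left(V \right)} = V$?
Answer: $\frac{497}{2} - 4 i \sqrt{2} \approx 248.5 - 5.6569 i$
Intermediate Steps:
$X{\left(M \right)} = \frac{1}{2 M}$
$q{\left(-39 \right)} - 1030 X{\left(y{\left(-2 \right)} \right)} = \left(-9 - \sqrt{7 - 39}\right) - 1030 \frac{1}{2 \left(-2\right)} = \left(-9 - \sqrt{-32}\right) - 1030 \cdot \frac{1}{2} \left(- \frac{1}{2}\right) = \left(-9 - 4 i \sqrt{2}\right) - - \frac{515}{2} = \left(-9 - 4 i \sqrt{2}\right) + \frac{515}{2} = \frac{497}{2} - 4 i \sqrt{2}$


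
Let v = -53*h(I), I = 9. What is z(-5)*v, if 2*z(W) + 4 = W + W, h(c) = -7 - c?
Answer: -5936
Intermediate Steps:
z(W) = -2 + W (z(W) = -2 + (W + W)/2 = -2 + (2*W)/2 = -2 + W)
v = 848 (v = -53*(-7 - 1*9) = -53*(-7 - 9) = -53*(-16) = 848)
z(-5)*v = (-2 - 5)*848 = -7*848 = -5936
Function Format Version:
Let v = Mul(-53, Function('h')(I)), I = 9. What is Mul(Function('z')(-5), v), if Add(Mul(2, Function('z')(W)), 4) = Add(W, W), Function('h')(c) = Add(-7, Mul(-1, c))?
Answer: -5936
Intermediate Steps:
Function('z')(W) = Add(-2, W) (Function('z')(W) = Add(-2, Mul(Rational(1, 2), Add(W, W))) = Add(-2, Mul(Rational(1, 2), Mul(2, W))) = Add(-2, W))
v = 848 (v = Mul(-53, Add(-7, Mul(-1, 9))) = Mul(-53, Add(-7, -9)) = Mul(-53, -16) = 848)
Mul(Function('z')(-5), v) = Mul(Add(-2, -5), 848) = Mul(-7, 848) = -5936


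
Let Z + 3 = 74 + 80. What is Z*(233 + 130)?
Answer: 54813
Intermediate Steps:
Z = 151 (Z = -3 + (74 + 80) = -3 + 154 = 151)
Z*(233 + 130) = 151*(233 + 130) = 151*363 = 54813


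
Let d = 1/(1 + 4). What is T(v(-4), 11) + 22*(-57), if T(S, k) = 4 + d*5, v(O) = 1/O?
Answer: -1249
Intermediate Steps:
d = ⅕ (d = 1/5 = ⅕ ≈ 0.20000)
T(S, k) = 5 (T(S, k) = 4 + (⅕)*5 = 4 + 1 = 5)
T(v(-4), 11) + 22*(-57) = 5 + 22*(-57) = 5 - 1254 = -1249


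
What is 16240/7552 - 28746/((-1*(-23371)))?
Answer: 10153453/11031112 ≈ 0.92044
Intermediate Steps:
16240/7552 - 28746/((-1*(-23371))) = 16240*(1/7552) - 28746/23371 = 1015/472 - 28746*1/23371 = 1015/472 - 28746/23371 = 10153453/11031112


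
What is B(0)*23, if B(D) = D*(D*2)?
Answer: 0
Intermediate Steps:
B(D) = 2*D² (B(D) = D*(2*D) = 2*D²)
B(0)*23 = (2*0²)*23 = (2*0)*23 = 0*23 = 0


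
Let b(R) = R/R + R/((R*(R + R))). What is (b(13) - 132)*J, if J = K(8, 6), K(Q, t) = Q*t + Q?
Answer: -95340/13 ≈ -7333.8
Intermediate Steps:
K(Q, t) = Q + Q*t
J = 56 (J = 8*(1 + 6) = 8*7 = 56)
b(R) = 1 + 1/(2*R) (b(R) = 1 + R/((R*(2*R))) = 1 + R/((2*R²)) = 1 + R*(1/(2*R²)) = 1 + 1/(2*R))
(b(13) - 132)*J = ((½ + 13)/13 - 132)*56 = ((1/13)*(27/2) - 132)*56 = (27/26 - 132)*56 = -3405/26*56 = -95340/13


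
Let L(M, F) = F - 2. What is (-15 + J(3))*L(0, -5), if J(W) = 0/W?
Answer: 105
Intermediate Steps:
L(M, F) = -2 + F
J(W) = 0
(-15 + J(3))*L(0, -5) = (-15 + 0)*(-2 - 5) = -15*(-7) = 105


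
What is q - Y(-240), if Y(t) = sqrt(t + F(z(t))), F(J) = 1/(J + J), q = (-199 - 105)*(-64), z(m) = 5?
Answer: 19456 - I*sqrt(23990)/10 ≈ 19456.0 - 15.489*I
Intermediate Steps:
q = 19456 (q = -304*(-64) = 19456)
F(J) = 1/(2*J)
Y(t) = sqrt(1/10 + t) (Y(t) = sqrt(t + (1/2)/5) = sqrt(t + (1/2)*(1/5)) = sqrt(t + 1/10) = sqrt(1/10 + t))
q - Y(-240) = 19456 - sqrt(10 + 100*(-240))/10 = 19456 - sqrt(10 - 24000)/10 = 19456 - sqrt(-23990)/10 = 19456 - I*sqrt(23990)/10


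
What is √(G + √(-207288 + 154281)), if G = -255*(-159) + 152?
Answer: √(40697 + I*√53007) ≈ 201.74 + 0.5706*I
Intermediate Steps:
G = 40697 (G = 40545 + 152 = 40697)
√(G + √(-207288 + 154281)) = √(40697 + √(-207288 + 154281)) = √(40697 + √(-53007)) = √(40697 + I*√53007)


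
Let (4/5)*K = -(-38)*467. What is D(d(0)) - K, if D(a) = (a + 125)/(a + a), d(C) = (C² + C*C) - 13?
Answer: -576857/26 ≈ -22187.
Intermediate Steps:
d(C) = -13 + 2*C² (d(C) = (C² + C²) - 13 = 2*C² - 13 = -13 + 2*C²)
D(a) = (125 + a)/(2*a) (D(a) = (125 + a)/((2*a)) = (125 + a)*(1/(2*a)) = (125 + a)/(2*a))
K = 44365/2 (K = 5*(-(-38)*467)/4 = 5*(-1*(-17746))/4 = (5/4)*17746 = 44365/2 ≈ 22183.)
D(d(0)) - K = (125 + (-13 + 2*0²))/(2*(-13 + 2*0²)) - 1*44365/2 = (125 + (-13 + 2*0))/(2*(-13 + 2*0)) - 44365/2 = (125 + (-13 + 0))/(2*(-13 + 0)) - 44365/2 = (½)*(125 - 13)/(-13) - 44365/2 = (½)*(-1/13)*112 - 44365/2 = -56/13 - 44365/2 = -576857/26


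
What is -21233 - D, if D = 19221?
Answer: -40454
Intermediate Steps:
-21233 - D = -21233 - 1*19221 = -21233 - 19221 = -40454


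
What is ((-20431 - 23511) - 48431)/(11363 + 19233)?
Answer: -92373/30596 ≈ -3.0191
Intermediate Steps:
((-20431 - 23511) - 48431)/(11363 + 19233) = (-43942 - 48431)/30596 = -92373*1/30596 = -92373/30596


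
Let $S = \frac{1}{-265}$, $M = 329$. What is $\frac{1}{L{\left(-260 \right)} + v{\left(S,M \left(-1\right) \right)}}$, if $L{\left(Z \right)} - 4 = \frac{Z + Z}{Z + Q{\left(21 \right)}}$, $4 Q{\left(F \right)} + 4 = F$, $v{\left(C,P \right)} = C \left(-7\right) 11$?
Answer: $\frac{271095}{1714351} \approx 0.15813$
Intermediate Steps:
$S = - \frac{1}{265} \approx -0.0037736$
$v{\left(C,P \right)} = - 77 C$ ($v{\left(C,P \right)} = - 7 C 11 = - 77 C$)
$Q{\left(F \right)} = -1 + \frac{F}{4}$
$L{\left(Z \right)} = 4 + \frac{2 Z}{\frac{17}{4} + Z}$ ($L{\left(Z \right)} = 4 + \frac{Z + Z}{Z + \left(-1 + \frac{1}{4} \cdot 21\right)} = 4 + \frac{2 Z}{Z + \left(-1 + \frac{21}{4}\right)} = 4 + \frac{2 Z}{Z + \frac{17}{4}} = 4 + \frac{2 Z}{\frac{17}{4} + Z}$)
$\frac{1}{L{\left(-260 \right)} + v{\left(S,M \left(-1\right) \right)}} = \frac{1}{\frac{4 \left(17 + 6 \left(-260\right)\right)}{17 + 4 \left(-260\right)} - - \frac{77}{265}} = \frac{1}{\frac{4 \left(17 - 1560\right)}{17 - 1040} + \frac{77}{265}} = \frac{1}{4 \frac{1}{-1023} \left(-1543\right) + \frac{77}{265}} = \frac{1}{4 \left(- \frac{1}{1023}\right) \left(-1543\right) + \frac{77}{265}} = \frac{1}{\frac{6172}{1023} + \frac{77}{265}} = \frac{1}{\frac{1714351}{271095}} = \frac{271095}{1714351}$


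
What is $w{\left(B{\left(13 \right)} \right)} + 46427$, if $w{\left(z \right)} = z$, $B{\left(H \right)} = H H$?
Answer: $46596$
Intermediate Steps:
$B{\left(H \right)} = H^{2}$
$w{\left(B{\left(13 \right)} \right)} + 46427 = 13^{2} + 46427 = 169 + 46427 = 46596$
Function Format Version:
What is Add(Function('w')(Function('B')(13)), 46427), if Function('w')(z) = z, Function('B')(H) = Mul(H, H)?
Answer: 46596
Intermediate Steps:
Function('B')(H) = Pow(H, 2)
Add(Function('w')(Function('B')(13)), 46427) = Add(Pow(13, 2), 46427) = Add(169, 46427) = 46596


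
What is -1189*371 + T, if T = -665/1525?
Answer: -134541428/305 ≈ -4.4112e+5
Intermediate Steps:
T = -133/305 (T = -665*1/1525 = -133/305 ≈ -0.43607)
-1189*371 + T = -1189*371 - 133/305 = -441119 - 133/305 = -134541428/305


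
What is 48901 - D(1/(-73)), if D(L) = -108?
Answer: 49009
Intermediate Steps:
48901 - D(1/(-73)) = 48901 - 1*(-108) = 48901 + 108 = 49009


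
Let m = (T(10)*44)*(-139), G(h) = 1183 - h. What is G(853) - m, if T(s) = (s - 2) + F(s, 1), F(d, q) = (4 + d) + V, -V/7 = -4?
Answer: 306130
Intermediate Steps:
V = 28 (V = -7*(-4) = 28)
F(d, q) = 32 + d (F(d, q) = (4 + d) + 28 = 32 + d)
T(s) = 30 + 2*s (T(s) = (s - 2) + (32 + s) = (-2 + s) + (32 + s) = 30 + 2*s)
m = -305800 (m = ((30 + 2*10)*44)*(-139) = ((30 + 20)*44)*(-139) = (50*44)*(-139) = 2200*(-139) = -305800)
G(853) - m = (1183 - 1*853) - 1*(-305800) = (1183 - 853) + 305800 = 330 + 305800 = 306130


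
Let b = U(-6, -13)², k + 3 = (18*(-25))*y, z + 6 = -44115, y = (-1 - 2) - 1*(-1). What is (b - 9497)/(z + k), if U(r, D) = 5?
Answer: 1184/5403 ≈ 0.21914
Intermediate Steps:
y = -2 (y = -3 + 1 = -2)
z = -44121 (z = -6 - 44115 = -44121)
k = 897 (k = -3 + (18*(-25))*(-2) = -3 - 450*(-2) = -3 + 900 = 897)
b = 25 (b = 5² = 25)
(b - 9497)/(z + k) = (25 - 9497)/(-44121 + 897) = -9472/(-43224) = -9472*(-1/43224) = 1184/5403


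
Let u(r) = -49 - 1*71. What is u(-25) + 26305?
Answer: 26185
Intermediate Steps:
u(r) = -120 (u(r) = -49 - 71 = -120)
u(-25) + 26305 = -120 + 26305 = 26185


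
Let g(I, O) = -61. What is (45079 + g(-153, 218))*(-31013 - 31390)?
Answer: -2809258254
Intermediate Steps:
(45079 + g(-153, 218))*(-31013 - 31390) = (45079 - 61)*(-31013 - 31390) = 45018*(-62403) = -2809258254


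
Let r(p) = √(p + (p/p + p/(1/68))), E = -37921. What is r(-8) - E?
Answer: 37921 + I*√551 ≈ 37921.0 + 23.473*I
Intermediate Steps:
r(p) = √(1 + 69*p) (r(p) = √(p + (1 + p/(1/68))) = √(p + (1 + p*68)) = √(p + (1 + 68*p)) = √(1 + 69*p))
r(-8) - E = √(1 + 69*(-8)) - 1*(-37921) = √(1 - 552) + 37921 = √(-551) + 37921 = I*√551 + 37921 = 37921 + I*√551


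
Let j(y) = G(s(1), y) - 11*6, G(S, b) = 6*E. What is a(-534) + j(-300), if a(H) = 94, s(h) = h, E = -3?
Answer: 10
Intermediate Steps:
G(S, b) = -18 (G(S, b) = 6*(-3) = -18)
j(y) = -84 (j(y) = -18 - 11*6 = -18 - 66 = -84)
a(-534) + j(-300) = 94 - 84 = 10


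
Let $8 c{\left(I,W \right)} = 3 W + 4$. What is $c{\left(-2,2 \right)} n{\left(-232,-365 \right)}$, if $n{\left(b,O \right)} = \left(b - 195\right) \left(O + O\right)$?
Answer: $\frac{779275}{2} \approx 3.8964 \cdot 10^{5}$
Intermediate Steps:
$n{\left(b,O \right)} = 2 O \left(-195 + b\right)$ ($n{\left(b,O \right)} = \left(-195 + b\right) 2 O = 2 O \left(-195 + b\right)$)
$c{\left(I,W \right)} = \frac{1}{2} + \frac{3 W}{8}$ ($c{\left(I,W \right)} = \frac{3 W + 4}{8} = \frac{4 + 3 W}{8} = \frac{1}{2} + \frac{3 W}{8}$)
$c{\left(-2,2 \right)} n{\left(-232,-365 \right)} = \left(\frac{1}{2} + \frac{3}{8} \cdot 2\right) 2 \left(-365\right) \left(-195 - 232\right) = \left(\frac{1}{2} + \frac{3}{4}\right) 2 \left(-365\right) \left(-427\right) = \frac{5}{4} \cdot 311710 = \frac{779275}{2}$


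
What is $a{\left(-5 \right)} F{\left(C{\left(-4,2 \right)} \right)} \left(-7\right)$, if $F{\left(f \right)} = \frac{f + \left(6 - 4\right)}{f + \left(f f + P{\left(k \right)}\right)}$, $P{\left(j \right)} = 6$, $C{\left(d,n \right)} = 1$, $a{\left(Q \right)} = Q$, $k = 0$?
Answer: $\frac{105}{8} \approx 13.125$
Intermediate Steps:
$F{\left(f \right)} = \frac{2 + f}{6 + f + f^{2}}$ ($F{\left(f \right)} = \frac{f + \left(6 - 4\right)}{f + \left(f f + 6\right)} = \frac{f + \left(6 - 4\right)}{f + \left(f^{2} + 6\right)} = \frac{f + 2}{f + \left(6 + f^{2}\right)} = \frac{2 + f}{6 + f + f^{2}}$)
$a{\left(-5 \right)} F{\left(C{\left(-4,2 \right)} \right)} \left(-7\right) = - 5 \frac{2 + 1}{6 + 1 + 1^{2}} \left(-7\right) = - 5 \frac{1}{6 + 1 + 1} \cdot 3 \left(-7\right) = - 5 \cdot \frac{1}{8} \cdot 3 \left(-7\right) = \left(-5\right) \frac{3}{8} \left(-7\right) = \left(- \frac{15}{8}\right) \left(-7\right) = \frac{105}{8}$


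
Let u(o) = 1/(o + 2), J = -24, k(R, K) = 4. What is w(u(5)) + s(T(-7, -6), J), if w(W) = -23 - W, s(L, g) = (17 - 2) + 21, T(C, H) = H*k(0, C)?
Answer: 90/7 ≈ 12.857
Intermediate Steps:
T(C, H) = 4*H (T(C, H) = H*4 = 4*H)
u(o) = 1/(2 + o)
s(L, g) = 36 (s(L, g) = 15 + 21 = 36)
w(u(5)) + s(T(-7, -6), J) = (-23 - 1/(2 + 5)) + 36 = (-23 - 1/7) + 36 = (-23 - 1*⅐) + 36 = (-23 - ⅐) + 36 = -162/7 + 36 = 90/7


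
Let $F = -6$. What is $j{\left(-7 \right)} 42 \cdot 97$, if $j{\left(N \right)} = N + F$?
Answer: $-52962$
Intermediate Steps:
$j{\left(N \right)} = -6 + N$ ($j{\left(N \right)} = N - 6 = -6 + N$)
$j{\left(-7 \right)} 42 \cdot 97 = \left(-6 - 7\right) 42 \cdot 97 = \left(-13\right) 42 \cdot 97 = \left(-546\right) 97 = -52962$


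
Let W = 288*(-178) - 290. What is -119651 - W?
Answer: -68097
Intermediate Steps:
W = -51554 (W = -51264 - 290 = -51554)
-119651 - W = -119651 - 1*(-51554) = -119651 + 51554 = -68097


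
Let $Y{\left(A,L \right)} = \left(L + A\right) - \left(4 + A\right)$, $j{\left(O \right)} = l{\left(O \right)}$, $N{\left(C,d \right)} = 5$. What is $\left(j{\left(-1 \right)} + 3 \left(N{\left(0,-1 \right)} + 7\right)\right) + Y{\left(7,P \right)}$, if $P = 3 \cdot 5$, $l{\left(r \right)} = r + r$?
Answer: $45$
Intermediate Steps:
$l{\left(r \right)} = 2 r$
$P = 15$
$j{\left(O \right)} = 2 O$
$Y{\left(A,L \right)} = -4 + L$ ($Y{\left(A,L \right)} = \left(A + L\right) - \left(4 + A\right) = -4 + L$)
$\left(j{\left(-1 \right)} + 3 \left(N{\left(0,-1 \right)} + 7\right)\right) + Y{\left(7,P \right)} = \left(2 \left(-1\right) + 3 \left(5 + 7\right)\right) + \left(-4 + 15\right) = \left(-2 + 3 \cdot 12\right) + 11 = \left(-2 + 36\right) + 11 = 34 + 11 = 45$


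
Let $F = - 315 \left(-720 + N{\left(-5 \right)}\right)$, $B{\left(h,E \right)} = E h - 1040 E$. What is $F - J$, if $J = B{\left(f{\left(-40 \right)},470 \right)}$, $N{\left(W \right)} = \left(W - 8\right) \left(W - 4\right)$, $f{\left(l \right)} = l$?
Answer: $697545$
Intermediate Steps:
$N{\left(W \right)} = \left(-8 + W\right) \left(-4 + W\right)$
$B{\left(h,E \right)} = - 1040 E + E h$
$F = 189945$ ($F = - 315 \left(-720 + \left(32 + \left(-5\right)^{2} - -60\right)\right) = - 315 \left(-720 + \left(32 + 25 + 60\right)\right) = - 315 \left(-720 + 117\right) = \left(-315\right) \left(-603\right) = 189945$)
$J = -507600$ ($J = 470 \left(-1040 - 40\right) = 470 \left(-1080\right) = -507600$)
$F - J = 189945 - -507600 = 189945 + 507600 = 697545$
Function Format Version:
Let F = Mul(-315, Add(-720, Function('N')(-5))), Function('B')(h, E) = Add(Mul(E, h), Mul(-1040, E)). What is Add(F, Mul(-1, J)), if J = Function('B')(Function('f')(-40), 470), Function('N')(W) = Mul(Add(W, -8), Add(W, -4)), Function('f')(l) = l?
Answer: 697545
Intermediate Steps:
Function('N')(W) = Mul(Add(-8, W), Add(-4, W))
Function('B')(h, E) = Add(Mul(-1040, E), Mul(E, h))
F = 189945 (F = Mul(-315, Add(-720, Add(32, Pow(-5, 2), Mul(-12, -5)))) = Mul(-315, Add(-720, Add(32, 25, 60))) = Mul(-315, Add(-720, 117)) = Mul(-315, -603) = 189945)
J = -507600 (J = Mul(470, Add(-1040, -40)) = Mul(470, -1080) = -507600)
Add(F, Mul(-1, J)) = Add(189945, Mul(-1, -507600)) = Add(189945, 507600) = 697545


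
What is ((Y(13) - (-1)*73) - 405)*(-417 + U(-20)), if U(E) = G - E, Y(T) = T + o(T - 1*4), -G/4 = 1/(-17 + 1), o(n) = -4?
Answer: 512601/4 ≈ 1.2815e+5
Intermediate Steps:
G = ¼ (G = -4/(-17 + 1) = -4/(-16) = -4*(-1/16) = ¼ ≈ 0.25000)
Y(T) = -4 + T (Y(T) = T - 4 = -4 + T)
U(E) = ¼ - E
((Y(13) - (-1)*73) - 405)*(-417 + U(-20)) = (((-4 + 13) - (-1)*73) - 405)*(-417 + (¼ - 1*(-20))) = ((9 - 1*(-73)) - 405)*(-417 + (¼ + 20)) = ((9 + 73) - 405)*(-417 + 81/4) = (82 - 405)*(-1587/4) = -323*(-1587/4) = 512601/4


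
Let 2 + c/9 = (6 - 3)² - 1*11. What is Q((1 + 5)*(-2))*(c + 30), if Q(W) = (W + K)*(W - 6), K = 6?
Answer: -648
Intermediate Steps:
c = -36 (c = -18 + 9*((6 - 3)² - 1*11) = -18 + 9*(3² - 11) = -18 + 9*(9 - 11) = -18 + 9*(-2) = -18 - 18 = -36)
Q(W) = (-6 + W)*(6 + W) (Q(W) = (W + 6)*(W - 6) = (6 + W)*(-6 + W) = (-6 + W)*(6 + W))
Q((1 + 5)*(-2))*(c + 30) = (-36 + ((1 + 5)*(-2))²)*(-36 + 30) = (-36 + (6*(-2))²)*(-6) = (-36 + (-12)²)*(-6) = (-36 + 144)*(-6) = 108*(-6) = -648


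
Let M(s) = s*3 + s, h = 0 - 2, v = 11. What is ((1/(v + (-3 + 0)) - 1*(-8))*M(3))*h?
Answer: -195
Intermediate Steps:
h = -2
M(s) = 4*s (M(s) = 3*s + s = 4*s)
((1/(v + (-3 + 0)) - 1*(-8))*M(3))*h = ((1/(11 + (-3 + 0)) - 1*(-8))*(4*3))*(-2) = ((1/(11 - 3) + 8)*12)*(-2) = ((1/8 + 8)*12)*(-2) = ((⅛ + 8)*12)*(-2) = ((65/8)*12)*(-2) = (195/2)*(-2) = -195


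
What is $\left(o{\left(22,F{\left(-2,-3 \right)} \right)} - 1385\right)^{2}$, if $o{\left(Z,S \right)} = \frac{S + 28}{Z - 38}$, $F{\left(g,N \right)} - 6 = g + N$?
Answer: $\frac{492351721}{256} \approx 1.9232 \cdot 10^{6}$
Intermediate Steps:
$F{\left(g,N \right)} = 6 + N + g$ ($F{\left(g,N \right)} = 6 + \left(g + N\right) = 6 + \left(N + g\right) = 6 + N + g$)
$o{\left(Z,S \right)} = \frac{28 + S}{-38 + Z}$
$\left(o{\left(22,F{\left(-2,-3 \right)} \right)} - 1385\right)^{2} = \left(\frac{28 - -1}{-38 + 22} - 1385\right)^{2} = \left(\frac{28 + 1}{-16} - 1385\right)^{2} = \left(\left(- \frac{1}{16}\right) 29 - 1385\right)^{2} = \left(- \frac{29}{16} - 1385\right)^{2} = \left(- \frac{22189}{16}\right)^{2} = \frac{492351721}{256}$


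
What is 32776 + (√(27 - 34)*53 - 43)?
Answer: 32733 + 53*I*√7 ≈ 32733.0 + 140.22*I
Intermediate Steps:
32776 + (√(27 - 34)*53 - 43) = 32776 + (√(-7)*53 - 43) = 32776 + ((I*√7)*53 - 43) = 32776 + (53*I*√7 - 43) = 32776 + (-43 + 53*I*√7) = 32733 + 53*I*√7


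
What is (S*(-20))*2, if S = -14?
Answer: 560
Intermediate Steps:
(S*(-20))*2 = -14*(-20)*2 = 280*2 = 560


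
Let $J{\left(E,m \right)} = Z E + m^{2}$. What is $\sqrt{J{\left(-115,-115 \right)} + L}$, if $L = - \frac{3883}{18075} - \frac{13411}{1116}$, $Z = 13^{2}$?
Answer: $\frac{i \sqrt{312569193354721}}{224130} \approx 78.881 i$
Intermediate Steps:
$Z = 169$
$J{\left(E,m \right)} = m^{2} + 169 E$ ($J{\left(E,m \right)} = 169 E + m^{2} = m^{2} + 169 E$)
$L = - \frac{82245751}{6723900}$ ($L = \left(-3883\right) \frac{1}{18075} - \frac{13411}{1116} = - \frac{3883}{18075} - \frac{13411}{1116} = - \frac{82245751}{6723900} \approx -12.232$)
$\sqrt{J{\left(-115,-115 \right)} + L} = \sqrt{\left(\left(-115\right)^{2} + 169 \left(-115\right)\right) - \frac{82245751}{6723900}} = \sqrt{\left(13225 - 19435\right) - \frac{82245751}{6723900}} = \sqrt{-6210 - \frac{82245751}{6723900}} = \sqrt{- \frac{41837664751}{6723900}} = \frac{i \sqrt{312569193354721}}{224130}$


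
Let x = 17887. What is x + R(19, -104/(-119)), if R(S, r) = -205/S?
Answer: 339648/19 ≈ 17876.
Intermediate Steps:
x + R(19, -104/(-119)) = 17887 - 205/19 = 339648/19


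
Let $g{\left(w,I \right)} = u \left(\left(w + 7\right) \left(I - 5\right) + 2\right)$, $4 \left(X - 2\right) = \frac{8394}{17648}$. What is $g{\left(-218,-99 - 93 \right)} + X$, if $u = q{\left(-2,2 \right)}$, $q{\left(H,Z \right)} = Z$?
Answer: $\frac{2934513637}{35296} \approx 83140.0$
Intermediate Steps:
$u = 2$
$X = \frac{74789}{35296}$ ($X = 2 + \frac{8394 \cdot \frac{1}{17648}}{4} = 2 + \frac{1}{4} \cdot \frac{4197}{8824} = 2 + \frac{4197}{35296} = \frac{74789}{35296} \approx 2.1189$)
$g{\left(w,I \right)} = 4 + 2 \left(-5 + I\right) \left(7 + w\right)$ ($g{\left(w,I \right)} = 2 \left(\left(w + 7\right) \left(I - 5\right) + 2\right) = 2 \left(\left(7 + w\right) \left(-5 + I\right) + 2\right) = 2 \left(\left(-5 + I\right) \left(7 + w\right) + 2\right) = 2 \left(2 + \left(-5 + I\right) \left(7 + w\right)\right) = 4 + 2 \left(-5 + I\right) \left(7 + w\right)$)
$g{\left(-218,-99 - 93 \right)} + X = \left(-66 - -2180 + 14 \left(-99 - 93\right) + 2 \left(-99 - 93\right) \left(-218\right)\right) + \frac{74789}{35296} = \left(-66 + 2180 + 14 \left(-192\right) + 2 \left(-192\right) \left(-218\right)\right) + \frac{74789}{35296} = \left(-66 + 2180 - 2688 + 83712\right) + \frac{74789}{35296} = 83138 + \frac{74789}{35296} = \frac{2934513637}{35296}$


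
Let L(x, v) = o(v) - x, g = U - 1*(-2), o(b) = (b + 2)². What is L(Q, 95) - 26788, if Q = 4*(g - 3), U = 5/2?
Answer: -17385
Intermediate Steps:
o(b) = (2 + b)²
U = 5/2 (U = 5*(½) = 5/2 ≈ 2.5000)
g = 9/2 (g = 5/2 - 1*(-2) = 5/2 + 2 = 9/2 ≈ 4.5000)
Q = 6 (Q = 4*(9/2 - 3) = 4*(3/2) = 6)
L(x, v) = (2 + v)² - x
L(Q, 95) - 26788 = ((2 + 95)² - 1*6) - 26788 = (97² - 6) - 26788 = (9409 - 6) - 26788 = 9403 - 26788 = -17385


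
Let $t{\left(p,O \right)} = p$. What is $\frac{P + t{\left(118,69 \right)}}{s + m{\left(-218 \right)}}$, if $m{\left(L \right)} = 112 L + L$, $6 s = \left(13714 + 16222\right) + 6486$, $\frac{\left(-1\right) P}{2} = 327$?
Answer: $\frac{1608}{55691} \approx 0.028874$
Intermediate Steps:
$P = -654$ ($P = \left(-2\right) 327 = -654$)
$s = \frac{18211}{3}$ ($s = \frac{\left(13714 + 16222\right) + 6486}{6} = \frac{29936 + 6486}{6} = \frac{1}{6} \cdot 36422 = \frac{18211}{3} \approx 6070.3$)
$m{\left(L \right)} = 113 L$
$\frac{P + t{\left(118,69 \right)}}{s + m{\left(-218 \right)}} = \frac{-654 + 118}{\frac{18211}{3} + 113 \left(-218\right)} = - \frac{536}{\frac{18211}{3} - 24634} = - \frac{536}{- \frac{55691}{3}} = \left(-536\right) \left(- \frac{3}{55691}\right) = \frac{1608}{55691}$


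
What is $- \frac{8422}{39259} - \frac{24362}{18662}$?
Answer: $- \frac{12948827}{8519203} \approx -1.52$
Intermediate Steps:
$- \frac{8422}{39259} - \frac{24362}{18662} = \left(-8422\right) \frac{1}{39259} - \frac{12181}{9331} = - \frac{8422}{39259} - \frac{12181}{9331} = - \frac{12948827}{8519203}$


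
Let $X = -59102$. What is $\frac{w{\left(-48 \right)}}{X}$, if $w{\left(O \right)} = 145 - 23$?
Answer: $- \frac{61}{29551} \approx -0.0020642$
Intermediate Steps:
$w{\left(O \right)} = 122$
$\frac{w{\left(-48 \right)}}{X} = \frac{122}{-59102} = 122 \left(- \frac{1}{59102}\right) = - \frac{61}{29551}$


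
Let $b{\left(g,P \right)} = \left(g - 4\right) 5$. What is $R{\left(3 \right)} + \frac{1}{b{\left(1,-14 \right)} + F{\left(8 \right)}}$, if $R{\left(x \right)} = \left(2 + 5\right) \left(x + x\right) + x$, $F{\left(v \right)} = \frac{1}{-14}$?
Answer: $\frac{9481}{211} \approx 44.934$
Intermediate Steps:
$b{\left(g,P \right)} = -20 + 5 g$ ($b{\left(g,P \right)} = \left(-4 + g\right) 5 = -20 + 5 g$)
$F{\left(v \right)} = - \frac{1}{14}$
$R{\left(x \right)} = 15 x$ ($R{\left(x \right)} = 7 \cdot 2 x + x = 14 x + x = 15 x$)
$R{\left(3 \right)} + \frac{1}{b{\left(1,-14 \right)} + F{\left(8 \right)}} = 15 \cdot 3 + \frac{1}{\left(-20 + 5 \cdot 1\right) - \frac{1}{14}} = 45 + \frac{1}{\left(-20 + 5\right) - \frac{1}{14}} = 45 + \frac{1}{-15 - \frac{1}{14}} = 45 + \frac{1}{- \frac{211}{14}} = 45 - \frac{14}{211} = \frac{9481}{211}$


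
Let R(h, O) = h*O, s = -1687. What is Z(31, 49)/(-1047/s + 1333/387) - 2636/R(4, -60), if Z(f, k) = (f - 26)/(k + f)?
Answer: 32584333/2962560 ≈ 10.999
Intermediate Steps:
Z(f, k) = (-26 + f)/(f + k)
R(h, O) = O*h
Z(31, 49)/(-1047/s + 1333/387) - 2636/R(4, -60) = ((-26 + 31)/(31 + 49))/(-1047/(-1687) + 1333/387) - 2636/((-60*4)) = (5/80)/(-1047*(-1/1687) + 1333*(1/387)) - 2636/(-240) = ((1/80)*5)/(1047/1687 + 31/9) - 2636*(-1/240) = 1/(16*(61720/15183)) + 659/60 = (1/16)*(15183/61720) + 659/60 = 15183/987520 + 659/60 = 32584333/2962560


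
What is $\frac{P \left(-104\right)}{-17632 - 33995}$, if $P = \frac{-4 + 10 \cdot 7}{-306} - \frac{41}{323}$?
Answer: $- \frac{34528}{50026563} \approx -0.00069019$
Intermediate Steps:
$P = - \frac{332}{969}$ ($P = \left(-4 + 70\right) \left(- \frac{1}{306}\right) - \frac{41}{323} = 66 \left(- \frac{1}{306}\right) - \frac{41}{323} = - \frac{11}{51} - \frac{41}{323} = - \frac{332}{969} \approx -0.34262$)
$\frac{P \left(-104\right)}{-17632 - 33995} = \frac{\left(- \frac{332}{969}\right) \left(-104\right)}{-17632 - 33995} = \frac{34528}{969 \left(-17632 - 33995\right)} = \frac{34528}{969 \left(-51627\right)} = \frac{34528}{969} \left(- \frac{1}{51627}\right) = - \frac{34528}{50026563}$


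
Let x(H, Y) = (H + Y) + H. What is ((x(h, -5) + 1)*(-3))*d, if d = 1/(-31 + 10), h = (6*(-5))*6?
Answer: -52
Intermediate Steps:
h = -180 (h = -30*6 = -180)
x(H, Y) = Y + 2*H
d = -1/21 (d = 1/(-21) = -1/21 ≈ -0.047619)
((x(h, -5) + 1)*(-3))*d = (((-5 + 2*(-180)) + 1)*(-3))*(-1/21) = (((-5 - 360) + 1)*(-3))*(-1/21) = ((-365 + 1)*(-3))*(-1/21) = -364*(-3)*(-1/21) = 1092*(-1/21) = -52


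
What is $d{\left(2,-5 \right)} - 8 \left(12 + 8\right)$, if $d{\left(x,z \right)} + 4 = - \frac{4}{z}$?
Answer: $- \frac{816}{5} \approx -163.2$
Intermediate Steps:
$d{\left(x,z \right)} = -4 - \frac{4}{z}$
$d{\left(2,-5 \right)} - 8 \left(12 + 8\right) = \left(-4 - \frac{4}{-5}\right) - 8 \left(12 + 8\right) = \left(-4 - - \frac{4}{5}\right) - 160 = \left(-4 + \frac{4}{5}\right) - 160 = - \frac{16}{5} - 160 = - \frac{816}{5}$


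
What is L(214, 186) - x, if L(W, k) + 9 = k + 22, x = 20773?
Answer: -20574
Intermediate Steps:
L(W, k) = 13 + k (L(W, k) = -9 + (k + 22) = -9 + (22 + k) = 13 + k)
L(214, 186) - x = (13 + 186) - 1*20773 = 199 - 20773 = -20574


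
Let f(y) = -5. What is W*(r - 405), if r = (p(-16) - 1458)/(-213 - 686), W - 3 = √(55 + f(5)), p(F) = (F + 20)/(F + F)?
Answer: -8703285/7192 - 14505475*√2/7192 ≈ -4062.4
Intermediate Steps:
p(F) = (20 + F)/(2*F) (p(F) = (20 + F)/((2*F)) = (20 + F)*(1/(2*F)) = (20 + F)/(2*F))
W = 3 + 5*√2 (W = 3 + √(55 - 5) = 3 + √50 = 3 + 5*√2 ≈ 10.071)
r = 11665/7192 (r = ((½)*(20 - 16)/(-16) - 1458)/(-213 - 686) = ((½)*(-1/16)*4 - 1458)/(-899) = (-⅛ - 1458)*(-1/899) = -11665/8*(-1/899) = 11665/7192 ≈ 1.6219)
W*(r - 405) = (3 + 5*√2)*(11665/7192 - 405) = (3 + 5*√2)*(-2901095/7192) = -8703285/7192 - 14505475*√2/7192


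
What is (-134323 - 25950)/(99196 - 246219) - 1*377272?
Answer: -55467500983/147023 ≈ -3.7727e+5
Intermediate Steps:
(-134323 - 25950)/(99196 - 246219) - 1*377272 = -160273/(-147023) - 377272 = -160273*(-1/147023) - 377272 = 160273/147023 - 377272 = -55467500983/147023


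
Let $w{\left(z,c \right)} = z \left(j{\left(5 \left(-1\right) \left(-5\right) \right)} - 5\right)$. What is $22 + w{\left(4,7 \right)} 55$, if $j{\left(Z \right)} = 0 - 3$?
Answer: $-1738$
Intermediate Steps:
$j{\left(Z \right)} = -3$
$w{\left(z,c \right)} = - 8 z$ ($w{\left(z,c \right)} = z \left(-3 - 5\right) = z \left(-8\right) = - 8 z$)
$22 + w{\left(4,7 \right)} 55 = 22 + \left(-8\right) 4 \cdot 55 = 22 - 1760 = -1738$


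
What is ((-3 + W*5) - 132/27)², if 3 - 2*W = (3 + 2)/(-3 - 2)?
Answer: 361/81 ≈ 4.4568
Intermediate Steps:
W = 2 (W = 3/2 - (3 + 2)/(2*(-3 - 2)) = 3/2 - 5/(2*(-5)) = 3/2 - 5*(-1)/(2*5) = 3/2 - ½*(-1) = 3/2 + ½ = 2)
((-3 + W*5) - 132/27)² = ((-3 + 2*5) - 132/27)² = ((-3 + 10) - 132*1/27)² = (7 - 44/9)² = (19/9)² = 361/81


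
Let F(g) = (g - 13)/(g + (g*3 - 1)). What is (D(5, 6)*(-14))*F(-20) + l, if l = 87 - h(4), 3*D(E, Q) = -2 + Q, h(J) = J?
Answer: 6107/81 ≈ 75.395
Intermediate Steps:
D(E, Q) = -⅔ + Q/3 (D(E, Q) = (-2 + Q)/3 = -⅔ + Q/3)
l = 83 (l = 87 - 1*4 = 87 - 4 = 83)
F(g) = (-13 + g)/(-1 + 4*g) (F(g) = (-13 + g)/(g + (3*g - 1)) = (-13 + g)/(g + (-1 + 3*g)) = (-13 + g)/(-1 + 4*g))
(D(5, 6)*(-14))*F(-20) + l = ((-⅔ + (⅓)*6)*(-14))*((-13 - 20)/(-1 + 4*(-20))) + 83 = ((-⅔ + 2)*(-14))*(-33/(-1 - 80)) + 83 = ((4/3)*(-14))*(-33/(-81)) + 83 = -(-56)*(-33)/243 + 83 = -56/3*11/27 + 83 = -616/81 + 83 = 6107/81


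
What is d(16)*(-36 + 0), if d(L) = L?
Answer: -576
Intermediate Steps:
d(16)*(-36 + 0) = 16*(-36 + 0) = 16*(-36) = -576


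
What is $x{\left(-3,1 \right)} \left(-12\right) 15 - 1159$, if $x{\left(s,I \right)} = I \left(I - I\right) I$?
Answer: $-1159$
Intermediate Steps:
$x{\left(s,I \right)} = 0$ ($x{\left(s,I \right)} = I 0 I = 0 I = 0$)
$x{\left(-3,1 \right)} \left(-12\right) 15 - 1159 = 0 \left(-12\right) 15 - 1159 = 0 \cdot 15 - 1159 = 0 - 1159 = -1159$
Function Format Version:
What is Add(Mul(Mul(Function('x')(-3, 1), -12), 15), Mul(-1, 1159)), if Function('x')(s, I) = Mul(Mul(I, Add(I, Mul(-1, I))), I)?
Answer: -1159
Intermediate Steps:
Function('x')(s, I) = 0 (Function('x')(s, I) = Mul(Mul(I, 0), I) = Mul(0, I) = 0)
Add(Mul(Mul(Function('x')(-3, 1), -12), 15), Mul(-1, 1159)) = Add(Mul(Mul(0, -12), 15), Mul(-1, 1159)) = Add(Mul(0, 15), -1159) = Add(0, -1159) = -1159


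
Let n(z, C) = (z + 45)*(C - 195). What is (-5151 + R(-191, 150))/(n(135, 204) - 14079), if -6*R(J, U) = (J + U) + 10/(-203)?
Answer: 6265585/15175062 ≈ 0.41289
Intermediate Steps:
R(J, U) = 5/609 - J/6 - U/6 (R(J, U) = -((J + U) + 10/(-203))/6 = -((J + U) + 10*(-1/203))/6 = -((J + U) - 10/203)/6 = -(-10/203 + J + U)/6 = 5/609 - J/6 - U/6)
n(z, C) = (-195 + C)*(45 + z) (n(z, C) = (45 + z)*(-195 + C) = (-195 + C)*(45 + z))
(-5151 + R(-191, 150))/(n(135, 204) - 14079) = (-5151 + (5/609 - 1/6*(-191) - 1/6*150))/((-8775 - 195*135 + 45*204 + 204*135) - 14079) = (-5151 + (5/609 + 191/6 - 25))/((-8775 - 26325 + 9180 + 27540) - 14079) = (-5151 + 8333/1218)/(1620 - 14079) = -6265585/1218/(-12459) = -6265585/1218*(-1/12459) = 6265585/15175062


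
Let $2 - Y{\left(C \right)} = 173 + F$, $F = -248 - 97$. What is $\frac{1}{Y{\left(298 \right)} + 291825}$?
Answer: $\frac{1}{291999} \approx 3.4247 \cdot 10^{-6}$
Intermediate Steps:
$F = -345$ ($F = -248 - 97 = -345$)
$Y{\left(C \right)} = 174$ ($Y{\left(C \right)} = 2 - \left(173 - 345\right) = 2 - -172 = 2 + 172 = 174$)
$\frac{1}{Y{\left(298 \right)} + 291825} = \frac{1}{174 + 291825} = \frac{1}{291999}$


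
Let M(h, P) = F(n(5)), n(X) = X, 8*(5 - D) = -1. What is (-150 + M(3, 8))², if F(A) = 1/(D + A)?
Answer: 147428164/6561 ≈ 22470.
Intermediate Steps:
D = 41/8 (D = 5 - ⅛*(-1) = 5 + ⅛ = 41/8 ≈ 5.1250)
F(A) = 1/(41/8 + A)
M(h, P) = 8/81 (M(h, P) = 8/(41 + 8*5) = 8/(41 + 40) = 8/81)
(-150 + M(3, 8))² = (-150 + 8/81)² = (-12142/81)² = 147428164/6561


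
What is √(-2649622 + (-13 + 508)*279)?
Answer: I*√2511517 ≈ 1584.8*I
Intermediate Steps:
√(-2649622 + (-13 + 508)*279) = √(-2649622 + 495*279) = √(-2649622 + 138105) = √(-2511517) = I*√2511517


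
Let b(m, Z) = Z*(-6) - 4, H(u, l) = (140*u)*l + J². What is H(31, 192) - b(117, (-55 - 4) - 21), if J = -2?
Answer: 832808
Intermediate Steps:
H(u, l) = 4 + 140*l*u (H(u, l) = (140*u)*l + (-2)² = 140*l*u + 4 = 4 + 140*l*u)
b(m, Z) = -4 - 6*Z (b(m, Z) = -6*Z - 4 = -4 - 6*Z)
H(31, 192) - b(117, (-55 - 4) - 21) = (4 + 140*192*31) - (-4 - 6*((-55 - 4) - 21)) = (4 + 833280) - (-4 - 6*(-59 - 21)) = 833284 - (-4 - 6*(-80)) = 833284 - (-4 + 480) = 833284 - 1*476 = 833284 - 476 = 832808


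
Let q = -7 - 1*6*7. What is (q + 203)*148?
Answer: 22792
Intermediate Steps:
q = -49 (q = -7 - 6*7 = -7 - 42 = -49)
(q + 203)*148 = (-49 + 203)*148 = 154*148 = 22792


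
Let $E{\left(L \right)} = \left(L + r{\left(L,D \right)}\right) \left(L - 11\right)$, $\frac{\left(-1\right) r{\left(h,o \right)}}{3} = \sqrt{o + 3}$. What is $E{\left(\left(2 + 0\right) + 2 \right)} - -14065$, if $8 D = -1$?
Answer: $14037 + \frac{21 \sqrt{46}}{4} \approx 14073.0$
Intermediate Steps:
$D = - \frac{1}{8}$ ($D = \frac{1}{8} \left(-1\right) = - \frac{1}{8} \approx -0.125$)
$r{\left(h,o \right)} = - 3 \sqrt{3 + o}$ ($r{\left(h,o \right)} = - 3 \sqrt{o + 3} = - 3 \sqrt{3 + o}$)
$E{\left(L \right)} = \left(-11 + L\right) \left(L - \frac{3 \sqrt{46}}{4}\right)$ ($E{\left(L \right)} = \left(L - 3 \sqrt{3 - \frac{1}{8}}\right) \left(L - 11\right) = \left(L - 3 \sqrt{\frac{23}{8}}\right) \left(-11 + L\right) = \left(L - 3 \frac{\sqrt{46}}{4}\right) \left(-11 + L\right) = \left(L - \frac{3 \sqrt{46}}{4}\right) \left(-11 + L\right) = \left(-11 + L\right) \left(L - \frac{3 \sqrt{46}}{4}\right)$)
$E{\left(\left(2 + 0\right) + 2 \right)} - -14065 = \left(\left(\left(2 + 0\right) + 2\right)^{2} - 11 \left(\left(2 + 0\right) + 2\right) + \frac{33 \sqrt{46}}{4} - \frac{3 \left(\left(2 + 0\right) + 2\right) \sqrt{46}}{4}\right) - -14065 = \left(\left(2 + 2\right)^{2} - 11 \left(2 + 2\right) + \frac{33 \sqrt{46}}{4} - \frac{3 \left(2 + 2\right) \sqrt{46}}{4}\right) + 14065 = \left(4^{2} - 44 + \frac{33 \sqrt{46}}{4} - 3 \sqrt{46}\right) + 14065 = \left(16 - 44 + \frac{33 \sqrt{46}}{4} - 3 \sqrt{46}\right) + 14065 = \left(-28 + \frac{21 \sqrt{46}}{4}\right) + 14065 = 14037 + \frac{21 \sqrt{46}}{4}$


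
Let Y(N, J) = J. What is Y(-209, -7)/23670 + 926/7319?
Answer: 21867187/173240730 ≈ 0.12622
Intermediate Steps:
Y(-209, -7)/23670 + 926/7319 = -7/23670 + 926/7319 = 21867187/173240730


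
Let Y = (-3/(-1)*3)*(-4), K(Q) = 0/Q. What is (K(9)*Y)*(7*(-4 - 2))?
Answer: 0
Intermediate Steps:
K(Q) = 0
Y = -36 (Y = (-3*(-1)*3)*(-4) = (3*3)*(-4) = 9*(-4) = -36)
(K(9)*Y)*(7*(-4 - 2)) = (0*(-36))*(7*(-4 - 2)) = 0*(7*(-6)) = 0*(-42) = 0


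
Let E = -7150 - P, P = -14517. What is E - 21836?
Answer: -14469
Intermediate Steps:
E = 7367 (E = -7150 - 1*(-14517) = -7150 + 14517 = 7367)
E - 21836 = 7367 - 21836 = -14469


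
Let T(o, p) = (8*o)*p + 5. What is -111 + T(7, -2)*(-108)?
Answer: 11445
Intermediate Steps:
T(o, p) = 5 + 8*o*p (T(o, p) = 8*o*p + 5 = 5 + 8*o*p)
-111 + T(7, -2)*(-108) = -111 + (5 + 8*7*(-2))*(-108) = -111 + (5 - 112)*(-108) = -111 - 107*(-108) = -111 + 11556 = 11445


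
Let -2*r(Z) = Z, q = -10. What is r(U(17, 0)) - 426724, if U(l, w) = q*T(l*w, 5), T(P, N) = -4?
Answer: -426744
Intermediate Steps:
U(l, w) = 40 (U(l, w) = -10*(-4) = 40)
r(Z) = -Z/2
r(U(17, 0)) - 426724 = -½*40 - 426724 = -20 - 426724 = -426744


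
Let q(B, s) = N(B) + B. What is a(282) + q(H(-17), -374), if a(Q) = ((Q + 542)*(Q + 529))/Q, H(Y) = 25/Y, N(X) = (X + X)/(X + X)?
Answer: 5679116/2397 ≈ 2369.3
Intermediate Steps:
N(X) = 1 (N(X) = (2*X)/((2*X)) = (2*X)*(1/(2*X)) = 1)
a(Q) = (529 + Q)*(542 + Q)/Q (a(Q) = ((542 + Q)*(529 + Q))/Q = ((529 + Q)*(542 + Q))/Q = (529 + Q)*(542 + Q)/Q)
q(B, s) = 1 + B
a(282) + q(H(-17), -374) = (1071 + 282 + 286718/282) + (1 + 25/(-17)) = (1071 + 282 + 286718*(1/282)) + (1 + 25*(-1/17)) = (1071 + 282 + 143359/141) + (1 - 25/17) = 334132/141 - 8/17 = 5679116/2397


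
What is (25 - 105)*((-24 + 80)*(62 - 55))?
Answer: -31360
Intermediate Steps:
(25 - 105)*((-24 + 80)*(62 - 55)) = -4480*7 = -80*392 = -31360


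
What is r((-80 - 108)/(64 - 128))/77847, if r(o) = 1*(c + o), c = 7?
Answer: 53/415184 ≈ 0.00012765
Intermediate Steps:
r(o) = 7 + o (r(o) = 1*(7 + o) = 7 + o)
r((-80 - 108)/(64 - 128))/77847 = (7 + (-80 - 108)/(64 - 128))/77847 = (7 - 188/(-64))*(1/77847) = (7 - 188*(-1/64))*(1/77847) = (7 + 47/16)*(1/77847) = (159/16)*(1/77847) = 53/415184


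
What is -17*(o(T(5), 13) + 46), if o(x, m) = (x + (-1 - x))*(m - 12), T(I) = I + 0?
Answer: -765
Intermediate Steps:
T(I) = I
o(x, m) = 12 - m (o(x, m) = -(-12 + m) = 12 - m)
-17*(o(T(5), 13) + 46) = -17*((12 - 1*13) + 46) = -17*((12 - 13) + 46) = -17*(-1 + 46) = -17*45 = -765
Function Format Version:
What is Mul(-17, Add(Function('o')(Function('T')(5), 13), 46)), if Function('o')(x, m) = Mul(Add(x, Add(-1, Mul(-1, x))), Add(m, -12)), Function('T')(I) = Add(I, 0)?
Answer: -765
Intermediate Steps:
Function('T')(I) = I
Function('o')(x, m) = Add(12, Mul(-1, m)) (Function('o')(x, m) = Mul(-1, Add(-12, m)) = Add(12, Mul(-1, m)))
Mul(-17, Add(Function('o')(Function('T')(5), 13), 46)) = Mul(-17, Add(Add(12, Mul(-1, 13)), 46)) = Mul(-17, Add(Add(12, -13), 46)) = Mul(-17, Add(-1, 46)) = Mul(-17, 45) = -765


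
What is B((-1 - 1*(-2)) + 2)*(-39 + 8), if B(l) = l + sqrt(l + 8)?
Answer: -93 - 31*sqrt(11) ≈ -195.82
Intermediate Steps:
B(l) = l + sqrt(8 + l)
B((-1 - 1*(-2)) + 2)*(-39 + 8) = (((-1 - 1*(-2)) + 2) + sqrt(8 + ((-1 - 1*(-2)) + 2)))*(-39 + 8) = (((-1 + 2) + 2) + sqrt(8 + ((-1 + 2) + 2)))*(-31) = ((1 + 2) + sqrt(8 + (1 + 2)))*(-31) = (3 + sqrt(8 + 3))*(-31) = (3 + sqrt(11))*(-31) = -93 - 31*sqrt(11)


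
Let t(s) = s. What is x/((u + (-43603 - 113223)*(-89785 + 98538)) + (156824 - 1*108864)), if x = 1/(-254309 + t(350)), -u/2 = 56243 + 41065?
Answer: 1/348646250406006 ≈ 2.8682e-15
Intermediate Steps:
u = -194616 (u = -2*(56243 + 41065) = -2*97308 = -194616)
x = -1/253959 (x = 1/(-254309 + 350) = 1/(-253959) = -1/253959 ≈ -3.9376e-6)
x/((u + (-43603 - 113223)*(-89785 + 98538)) + (156824 - 1*108864)) = -1/(253959*((-194616 + (-43603 - 113223)*(-89785 + 98538)) + (156824 - 1*108864))) = -1/(253959*((-194616 - 156826*8753) + (156824 - 108864))) = -1/(253959*((-194616 - 1372697978) + 47960)) = -1/(253959*(-1372892594 + 47960)) = -1/253959/(-1372844634) = -1/253959*(-1/1372844634) = 1/348646250406006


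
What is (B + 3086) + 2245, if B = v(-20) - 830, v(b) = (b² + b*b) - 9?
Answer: 5292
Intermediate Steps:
v(b) = -9 + 2*b² (v(b) = (b² + b²) - 9 = 2*b² - 9 = -9 + 2*b²)
B = -39 (B = (-9 + 2*(-20)²) - 830 = (-9 + 2*400) - 830 = (-9 + 800) - 830 = 791 - 830 = -39)
(B + 3086) + 2245 = (-39 + 3086) + 2245 = 3047 + 2245 = 5292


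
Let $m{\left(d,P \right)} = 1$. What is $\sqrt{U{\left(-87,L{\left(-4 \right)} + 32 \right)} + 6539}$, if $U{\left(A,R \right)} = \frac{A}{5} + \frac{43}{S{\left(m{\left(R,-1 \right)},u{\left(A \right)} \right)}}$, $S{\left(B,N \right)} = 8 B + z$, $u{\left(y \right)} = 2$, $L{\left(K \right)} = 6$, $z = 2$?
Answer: $\frac{3 \sqrt{72510}}{10} \approx 80.783$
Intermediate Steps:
$S{\left(B,N \right)} = 2 + 8 B$ ($S{\left(B,N \right)} = 8 B + 2 = 2 + 8 B$)
$U{\left(A,R \right)} = \frac{43}{10} + \frac{A}{5}$ ($U{\left(A,R \right)} = \frac{A}{5} + \frac{43}{2 + 8 \cdot 1} = A \frac{1}{5} + \frac{43}{2 + 8} = \frac{A}{5} + \frac{43}{10} = \frac{43}{10} + \frac{A}{5}$)
$\sqrt{U{\left(-87,L{\left(-4 \right)} + 32 \right)} + 6539} = \sqrt{\left(\frac{43}{10} + \frac{1}{5} \left(-87\right)\right) + 6539} = \sqrt{\left(\frac{43}{10} - \frac{87}{5}\right) + 6539} = \sqrt{- \frac{131}{10} + 6539} = \sqrt{\frac{65259}{10}} = \frac{3 \sqrt{72510}}{10}$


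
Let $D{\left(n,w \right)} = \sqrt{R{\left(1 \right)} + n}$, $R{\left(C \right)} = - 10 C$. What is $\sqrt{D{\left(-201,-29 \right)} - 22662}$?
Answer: $\sqrt{-22662 + i \sqrt{211}} \approx 0.0482 + 150.54 i$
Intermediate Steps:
$D{\left(n,w \right)} = \sqrt{-10 + n}$ ($D{\left(n,w \right)} = \sqrt{\left(-10\right) 1 + n} = \sqrt{-10 + n}$)
$\sqrt{D{\left(-201,-29 \right)} - 22662} = \sqrt{\sqrt{-10 - 201} - 22662} = \sqrt{\sqrt{-211} - 22662} = \sqrt{i \sqrt{211} - 22662} = \sqrt{-22662 + i \sqrt{211}}$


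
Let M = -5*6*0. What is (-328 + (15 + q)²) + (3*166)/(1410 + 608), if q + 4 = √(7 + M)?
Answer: -201551/1009 + 22*√7 ≈ -141.55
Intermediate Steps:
M = 0 (M = -30*0 = 0)
q = -4 + √7 (q = -4 + √(7 + 0) = -4 + √7 ≈ -1.3542)
(-328 + (15 + q)²) + (3*166)/(1410 + 608) = (-328 + (15 + (-4 + √7))²) + (3*166)/(1410 + 608) = (-328 + (11 + √7)²) + 498/2018 = (-328 + (11 + √7)²) + 498*(1/2018) = (-328 + (11 + √7)²) + 249/1009 = -330703/1009 + (11 + √7)²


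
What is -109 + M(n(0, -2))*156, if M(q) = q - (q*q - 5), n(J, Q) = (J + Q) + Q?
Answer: -2449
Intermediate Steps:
n(J, Q) = J + 2*Q
M(q) = 5 + q - q² (M(q) = q - (q² - 5) = q - (-5 + q²) = q + (5 - q²) = 5 + q - q²)
-109 + M(n(0, -2))*156 = -109 + (5 + (0 + 2*(-2)) - (0 + 2*(-2))²)*156 = -109 + (5 + (0 - 4) - (0 - 4)²)*156 = -109 + (5 - 4 - 1*(-4)²)*156 = -109 + (5 - 4 - 1*16)*156 = -109 + (5 - 4 - 16)*156 = -109 - 15*156 = -109 - 2340 = -2449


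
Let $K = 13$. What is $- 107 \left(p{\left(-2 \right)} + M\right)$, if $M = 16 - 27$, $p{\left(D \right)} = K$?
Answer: $-214$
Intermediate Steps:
$p{\left(D \right)} = 13$
$M = -11$
$- 107 \left(p{\left(-2 \right)} + M\right) = - 107 \left(13 - 11\right) = \left(-107\right) 2 = -214$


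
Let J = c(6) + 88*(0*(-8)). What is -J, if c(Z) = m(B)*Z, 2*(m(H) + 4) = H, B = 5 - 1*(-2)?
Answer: 3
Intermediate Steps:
B = 7 (B = 5 + 2 = 7)
m(H) = -4 + H/2
c(Z) = -Z/2 (c(Z) = (-4 + (½)*7)*Z = (-4 + 7/2)*Z = -Z/2)
J = -3 (J = -½*6 + 88*(0*(-8)) = -3 + 88*0 = -3 + 0 = -3)
-J = -1*(-3) = 3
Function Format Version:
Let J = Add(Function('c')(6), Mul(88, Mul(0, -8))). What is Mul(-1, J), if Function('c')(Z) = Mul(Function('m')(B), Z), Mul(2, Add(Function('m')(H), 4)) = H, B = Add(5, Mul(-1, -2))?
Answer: 3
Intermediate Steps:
B = 7 (B = Add(5, 2) = 7)
Function('m')(H) = Add(-4, Mul(Rational(1, 2), H))
Function('c')(Z) = Mul(Rational(-1, 2), Z) (Function('c')(Z) = Mul(Add(-4, Mul(Rational(1, 2), 7)), Z) = Mul(Add(-4, Rational(7, 2)), Z) = Mul(Rational(-1, 2), Z))
J = -3 (J = Add(Mul(Rational(-1, 2), 6), Mul(88, Mul(0, -8))) = Add(-3, Mul(88, 0)) = Add(-3, 0) = -3)
Mul(-1, J) = Mul(-1, -3) = 3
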